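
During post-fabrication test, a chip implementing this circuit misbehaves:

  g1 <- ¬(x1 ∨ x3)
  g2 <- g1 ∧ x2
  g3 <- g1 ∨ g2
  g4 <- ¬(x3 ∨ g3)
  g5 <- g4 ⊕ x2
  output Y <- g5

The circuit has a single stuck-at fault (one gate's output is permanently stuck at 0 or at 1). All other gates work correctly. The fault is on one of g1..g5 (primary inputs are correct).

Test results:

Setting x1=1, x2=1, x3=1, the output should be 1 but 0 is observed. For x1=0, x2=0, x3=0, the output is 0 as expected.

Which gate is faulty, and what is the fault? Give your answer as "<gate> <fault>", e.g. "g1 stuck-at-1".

g5 stuck-at-0

Fault-free values for test 1 (x1=1, x2=1, x3=1): g1=0, g2=0, g3=0, g4=0, g5=1, giving Y=1. Observed 0.
Test 1: faults giving observed 0 are {g4 stuck-at-1, g5 stuck-at-0}.
Test 2 (x1=0, x2=0, x3=0): fault-free g1=1, g2=0, g3=1, g4=0, g5=0 → 0; observed 0. Eliminates g4 stuck-at-1.
Only g5 stuck-at-0 is consistent with every test.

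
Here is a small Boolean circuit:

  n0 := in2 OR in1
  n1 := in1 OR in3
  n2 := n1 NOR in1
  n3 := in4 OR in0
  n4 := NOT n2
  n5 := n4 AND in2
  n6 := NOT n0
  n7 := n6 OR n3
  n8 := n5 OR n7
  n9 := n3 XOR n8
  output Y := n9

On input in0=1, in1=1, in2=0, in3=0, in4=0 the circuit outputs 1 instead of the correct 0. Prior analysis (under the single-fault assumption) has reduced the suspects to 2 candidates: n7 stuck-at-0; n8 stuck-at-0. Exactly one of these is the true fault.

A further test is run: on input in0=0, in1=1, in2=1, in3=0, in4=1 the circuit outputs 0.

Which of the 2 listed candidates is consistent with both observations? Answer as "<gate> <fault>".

n7 stuck-at-0

Evaluate each candidate on input in0=0, in1=1, in2=1, in3=0, in4=1:
  n7 stuck-at-0: n0=1, n1=1, n2=0, n3=1, n4=1, n5=1, n6=0, n7=0 [stuck-at-0], n8=1, n9=0 → 0 — matches
  n8 stuck-at-0: n0=1, n1=1, n2=0, n3=1, n4=1, n5=1, n6=0, n7=1, n8=0 [stuck-at-0], n9=1 → 1 — eliminated
Only n7 stuck-at-0 reproduces the observed 0.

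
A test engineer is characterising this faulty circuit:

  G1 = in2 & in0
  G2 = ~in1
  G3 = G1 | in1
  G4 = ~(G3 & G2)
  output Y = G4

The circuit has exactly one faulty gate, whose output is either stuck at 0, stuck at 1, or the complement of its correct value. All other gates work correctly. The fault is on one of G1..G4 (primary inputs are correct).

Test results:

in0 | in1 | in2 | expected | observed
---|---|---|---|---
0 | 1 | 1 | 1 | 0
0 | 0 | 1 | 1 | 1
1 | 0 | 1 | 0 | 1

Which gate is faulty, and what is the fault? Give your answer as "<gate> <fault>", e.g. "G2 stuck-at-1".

G2 inverted output

Fault-free values for test 1 (in0=0, in1=1, in2=1): G1=0, G2=0, G3=1, G4=1, giving Y=1. Observed 0.
Test 1: faults giving observed 0 are {G2 stuck-at-1, G2 inverted output, G4 stuck-at-0, G4 inverted output}.
Test 2 (in0=0, in1=0, in2=1): fault-free G1=0, G2=1, G3=0, G4=1 → 1; observed 1. Eliminates G4 stuck-at-0, G4 inverted output.
Test 3 (in0=1, in1=0, in2=1): fault-free G1=1, G2=1, G3=1, G4=0 → 0; observed 1. Eliminates G2 stuck-at-1.
Only G2 inverted output is consistent with every test.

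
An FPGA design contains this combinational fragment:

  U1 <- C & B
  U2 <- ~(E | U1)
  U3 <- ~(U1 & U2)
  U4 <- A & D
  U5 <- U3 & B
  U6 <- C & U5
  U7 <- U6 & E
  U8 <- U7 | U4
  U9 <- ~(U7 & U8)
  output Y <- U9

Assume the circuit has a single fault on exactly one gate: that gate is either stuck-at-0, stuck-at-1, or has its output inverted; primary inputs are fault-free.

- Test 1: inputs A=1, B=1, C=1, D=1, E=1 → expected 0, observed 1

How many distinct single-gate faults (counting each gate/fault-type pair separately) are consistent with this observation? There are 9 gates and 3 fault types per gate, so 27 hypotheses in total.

Fault-free: U1=1, U2=0, U3=1, U4=1, U5=1, U6=1, U7=1, U8=1, U9=0 → 0. Observed 1.
  U1: none of the 3 fault types match ✗
  U2: stuck-at-1, inverted output ✓; others ✗
  U3: stuck-at-0, inverted output ✓; others ✗
  U4: none of the 3 fault types match ✗
  U5: stuck-at-0, inverted output ✓; others ✗
  U6: stuck-at-0, inverted output ✓; others ✗
  U7: stuck-at-0, inverted output ✓; others ✗
  U8: stuck-at-0, inverted output ✓; others ✗
  U9: stuck-at-1, inverted output ✓; others ✗
Consistent faults: {U2 stuck-at-1, U2 inverted output, U3 stuck-at-0, U3 inverted output, U5 stuck-at-0, U5 inverted output, U6 stuck-at-0, U6 inverted output, U7 stuck-at-0, U7 inverted output, U8 stuck-at-0, U8 inverted output, U9 stuck-at-1, U9 inverted output} — 14 in all.

14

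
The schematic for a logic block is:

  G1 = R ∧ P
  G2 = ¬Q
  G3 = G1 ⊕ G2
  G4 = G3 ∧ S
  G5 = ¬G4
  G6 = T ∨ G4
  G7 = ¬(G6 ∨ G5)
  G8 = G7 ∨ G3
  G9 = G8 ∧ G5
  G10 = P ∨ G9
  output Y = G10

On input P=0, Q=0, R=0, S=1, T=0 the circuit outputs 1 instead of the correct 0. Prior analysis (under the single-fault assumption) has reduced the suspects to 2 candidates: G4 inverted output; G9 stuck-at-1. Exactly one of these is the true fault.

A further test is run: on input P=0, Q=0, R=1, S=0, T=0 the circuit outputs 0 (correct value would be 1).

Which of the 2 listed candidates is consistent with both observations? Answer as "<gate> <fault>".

G4 inverted output

Evaluate each candidate on input P=0, Q=0, R=1, S=0, T=0:
  G4 inverted output: G1=0, G2=1, G3=1, G4=1 [inverted output], G5=0, G6=1, G7=0, G8=1, G9=0, G10=0 → 0 — matches
  G9 stuck-at-1: G1=0, G2=1, G3=1, G4=0, G5=1, G6=0, G7=0, G8=1, G9=1 [stuck-at-1], G10=1 → 1 — eliminated
Only G4 inverted output reproduces the observed 0.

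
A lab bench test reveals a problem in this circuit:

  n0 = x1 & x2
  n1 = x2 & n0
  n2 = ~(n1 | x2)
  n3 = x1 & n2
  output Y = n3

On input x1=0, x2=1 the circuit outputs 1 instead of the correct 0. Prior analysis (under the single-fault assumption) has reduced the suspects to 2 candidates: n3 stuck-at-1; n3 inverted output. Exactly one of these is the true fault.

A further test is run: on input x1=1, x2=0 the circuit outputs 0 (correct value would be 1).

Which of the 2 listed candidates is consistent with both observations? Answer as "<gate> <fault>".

n3 inverted output

Evaluate each candidate on input x1=1, x2=0:
  n3 stuck-at-1: n0=0, n1=0, n2=1, n3=1 [stuck-at-1] → 1 — eliminated
  n3 inverted output: n0=0, n1=0, n2=1, n3=0 [inverted output] → 0 — matches
Only n3 inverted output reproduces the observed 0.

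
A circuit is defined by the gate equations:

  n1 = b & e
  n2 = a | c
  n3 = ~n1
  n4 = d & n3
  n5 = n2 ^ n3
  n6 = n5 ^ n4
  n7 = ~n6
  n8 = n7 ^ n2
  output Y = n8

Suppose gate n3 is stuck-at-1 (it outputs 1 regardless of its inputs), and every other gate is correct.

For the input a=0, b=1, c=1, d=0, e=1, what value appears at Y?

Propagate with n3 forced: n1=1, n2=1, n3=1 [stuck-at-1], n4=0, n5=0, n6=0, n7=1, n8=0.
So Y = 0. (Without the fault it would be 1.)

0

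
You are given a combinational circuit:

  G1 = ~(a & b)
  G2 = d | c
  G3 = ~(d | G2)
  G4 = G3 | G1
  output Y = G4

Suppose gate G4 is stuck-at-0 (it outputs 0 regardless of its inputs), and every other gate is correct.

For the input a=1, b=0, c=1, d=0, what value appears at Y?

0

Propagate with G4 forced: G1=1, G2=1, G3=0, G4=0 [stuck-at-0].
So Y = 0. (Without the fault it would be 1.)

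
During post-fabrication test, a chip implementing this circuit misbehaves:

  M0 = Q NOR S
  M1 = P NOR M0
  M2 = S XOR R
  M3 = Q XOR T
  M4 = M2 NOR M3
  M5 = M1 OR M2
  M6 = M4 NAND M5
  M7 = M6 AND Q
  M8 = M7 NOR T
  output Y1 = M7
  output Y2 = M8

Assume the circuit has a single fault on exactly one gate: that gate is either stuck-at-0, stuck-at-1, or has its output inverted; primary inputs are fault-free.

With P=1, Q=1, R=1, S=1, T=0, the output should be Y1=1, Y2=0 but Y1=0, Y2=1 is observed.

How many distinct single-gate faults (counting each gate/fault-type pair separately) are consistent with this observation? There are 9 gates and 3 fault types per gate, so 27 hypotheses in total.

4

Fault-free: M0=0, M1=0, M2=0, M3=1, M4=0, M5=0, M6=1, M7=1, M8=0 → Y1=1, Y2=0. Observed Y1=0, Y2=1.
  M0: none of the 3 fault types match ✗
  M1: none of the 3 fault types match ✗
  M2: none of the 3 fault types match ✗
  M3: none of the 3 fault types match ✗
  M4: none of the 3 fault types match ✗
  M5: none of the 3 fault types match ✗
  M6: stuck-at-0, inverted output ✓; others ✗
  M7: stuck-at-0, inverted output ✓; others ✗
  M8: none of the 3 fault types match ✗
Consistent faults: {M6 stuck-at-0, M6 inverted output, M7 stuck-at-0, M7 inverted output} — 4 in all.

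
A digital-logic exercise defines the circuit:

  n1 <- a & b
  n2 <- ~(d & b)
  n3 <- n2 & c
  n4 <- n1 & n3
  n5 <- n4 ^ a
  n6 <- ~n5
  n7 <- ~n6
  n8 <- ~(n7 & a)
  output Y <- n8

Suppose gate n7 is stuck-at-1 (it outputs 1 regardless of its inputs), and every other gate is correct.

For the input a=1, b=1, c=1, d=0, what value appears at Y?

Propagate with n7 forced: n1=1, n2=1, n3=1, n4=1, n5=0, n6=1, n7=1 [stuck-at-1], n8=0.
So Y = 0. (Without the fault it would be 1.)

0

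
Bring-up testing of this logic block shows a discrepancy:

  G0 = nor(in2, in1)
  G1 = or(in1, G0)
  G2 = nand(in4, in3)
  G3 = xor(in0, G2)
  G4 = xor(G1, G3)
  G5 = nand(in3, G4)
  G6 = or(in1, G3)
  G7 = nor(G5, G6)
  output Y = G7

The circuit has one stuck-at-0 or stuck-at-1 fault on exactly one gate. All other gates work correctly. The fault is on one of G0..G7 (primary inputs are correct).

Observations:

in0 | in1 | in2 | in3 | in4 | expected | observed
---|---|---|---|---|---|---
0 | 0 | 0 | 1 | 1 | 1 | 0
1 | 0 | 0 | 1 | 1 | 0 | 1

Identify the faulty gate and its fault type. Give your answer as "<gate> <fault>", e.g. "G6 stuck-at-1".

G2 stuck-at-1

Fault-free values for test 1 (in0=0, in1=0, in2=0, in3=1, in4=1): G0=1, G1=1, G2=0, G3=0, G4=1, G5=0, G6=0, G7=1, giving Y=1. Observed 0.
Test 1: faults giving observed 0 are {G0 stuck-at-0, G1 stuck-at-0, G2 stuck-at-1, G3 stuck-at-1, G4 stuck-at-0, G5 stuck-at-1, G6 stuck-at-1, G7 stuck-at-0}.
Test 2 (in0=1, in1=0, in2=0, in3=1, in4=1): fault-free G0=1, G1=1, G2=0, G3=1, G4=0, G5=1, G6=1, G7=0 → 0; observed 1. Eliminates G0 stuck-at-0, G1 stuck-at-0, G3 stuck-at-1, G4 stuck-at-0, G5 stuck-at-1, G6 stuck-at-1, G7 stuck-at-0.
Only G2 stuck-at-1 is consistent with every test.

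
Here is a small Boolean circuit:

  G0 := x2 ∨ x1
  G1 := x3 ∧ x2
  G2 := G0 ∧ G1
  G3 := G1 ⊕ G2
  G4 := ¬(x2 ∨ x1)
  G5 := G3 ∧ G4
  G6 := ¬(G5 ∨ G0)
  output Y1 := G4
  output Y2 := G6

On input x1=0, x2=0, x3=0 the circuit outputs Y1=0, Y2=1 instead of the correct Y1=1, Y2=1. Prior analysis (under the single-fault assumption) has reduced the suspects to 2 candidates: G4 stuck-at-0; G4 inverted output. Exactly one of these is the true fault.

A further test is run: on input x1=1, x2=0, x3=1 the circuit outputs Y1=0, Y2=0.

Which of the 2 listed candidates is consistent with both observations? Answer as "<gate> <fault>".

Evaluate each candidate on input x1=1, x2=0, x3=1:
  G4 stuck-at-0: G0=1, G1=0, G2=0, G3=0, G4=0 [stuck-at-0], G5=0, G6=0 → Y1=0, Y2=0 — matches
  G4 inverted output: G0=1, G1=0, G2=0, G3=0, G4=1 [inverted output], G5=0, G6=0 → Y1=1, Y2=0 — eliminated
Only G4 stuck-at-0 reproduces the observed Y1=0, Y2=0.

G4 stuck-at-0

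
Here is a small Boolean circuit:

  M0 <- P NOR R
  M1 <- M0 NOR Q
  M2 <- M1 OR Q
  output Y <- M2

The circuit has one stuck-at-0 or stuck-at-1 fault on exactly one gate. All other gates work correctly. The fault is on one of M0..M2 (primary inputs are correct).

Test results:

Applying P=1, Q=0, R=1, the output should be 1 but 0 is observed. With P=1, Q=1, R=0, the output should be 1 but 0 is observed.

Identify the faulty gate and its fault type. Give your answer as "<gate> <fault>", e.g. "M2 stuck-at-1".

M2 stuck-at-0

Fault-free values for test 1 (P=1, Q=0, R=1): M0=0, M1=1, M2=1, giving Y=1. Observed 0.
Test 1: faults giving observed 0 are {M0 stuck-at-1, M1 stuck-at-0, M2 stuck-at-0}.
Test 2 (P=1, Q=1, R=0): fault-free M0=0, M1=0, M2=1 → 1; observed 0. Eliminates M0 stuck-at-1, M1 stuck-at-0.
Only M2 stuck-at-0 is consistent with every test.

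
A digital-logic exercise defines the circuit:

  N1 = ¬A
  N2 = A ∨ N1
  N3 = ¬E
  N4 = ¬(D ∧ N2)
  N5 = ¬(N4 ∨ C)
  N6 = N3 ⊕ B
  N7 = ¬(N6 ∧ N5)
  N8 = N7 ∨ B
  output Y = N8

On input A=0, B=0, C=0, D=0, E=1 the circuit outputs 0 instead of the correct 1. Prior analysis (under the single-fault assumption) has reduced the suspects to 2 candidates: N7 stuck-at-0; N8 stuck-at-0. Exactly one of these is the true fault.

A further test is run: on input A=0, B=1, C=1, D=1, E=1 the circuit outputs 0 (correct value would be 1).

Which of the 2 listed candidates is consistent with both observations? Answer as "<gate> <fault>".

Evaluate each candidate on input A=0, B=1, C=1, D=1, E=1:
  N7 stuck-at-0: N1=1, N2=1, N3=0, N4=0, N5=0, N6=1, N7=0 [stuck-at-0], N8=1 → 1 — eliminated
  N8 stuck-at-0: N1=1, N2=1, N3=0, N4=0, N5=0, N6=1, N7=1, N8=0 [stuck-at-0] → 0 — matches
Only N8 stuck-at-0 reproduces the observed 0.

N8 stuck-at-0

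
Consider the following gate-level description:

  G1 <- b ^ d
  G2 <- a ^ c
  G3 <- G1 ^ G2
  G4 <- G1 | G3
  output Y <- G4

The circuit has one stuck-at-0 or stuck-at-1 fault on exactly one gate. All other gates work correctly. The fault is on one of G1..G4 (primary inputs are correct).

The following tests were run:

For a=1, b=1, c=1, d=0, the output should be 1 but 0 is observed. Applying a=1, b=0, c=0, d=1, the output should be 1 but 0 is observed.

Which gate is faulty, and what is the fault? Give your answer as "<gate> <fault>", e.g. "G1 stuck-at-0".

G4 stuck-at-0

Fault-free values for test 1 (a=1, b=1, c=1, d=0): G1=1, G2=0, G3=1, G4=1, giving Y=1. Observed 0.
Test 1: faults giving observed 0 are {G1 stuck-at-0, G4 stuck-at-0}.
Test 2 (a=1, b=0, c=0, d=1): fault-free G1=1, G2=1, G3=0, G4=1 → 1; observed 0. Eliminates G1 stuck-at-0.
Only G4 stuck-at-0 is consistent with every test.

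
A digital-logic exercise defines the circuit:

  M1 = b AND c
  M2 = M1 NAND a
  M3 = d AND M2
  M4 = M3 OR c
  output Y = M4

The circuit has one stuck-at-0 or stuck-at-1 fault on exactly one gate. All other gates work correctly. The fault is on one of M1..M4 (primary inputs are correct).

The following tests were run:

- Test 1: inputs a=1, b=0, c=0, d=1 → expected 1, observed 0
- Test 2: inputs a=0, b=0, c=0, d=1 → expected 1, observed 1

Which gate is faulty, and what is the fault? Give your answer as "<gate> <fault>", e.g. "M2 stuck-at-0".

Fault-free values for test 1 (a=1, b=0, c=0, d=1): M1=0, M2=1, M3=1, M4=1, giving Y=1. Observed 0.
Test 1: faults giving observed 0 are {M1 stuck-at-1, M2 stuck-at-0, M3 stuck-at-0, M4 stuck-at-0}.
Test 2 (a=0, b=0, c=0, d=1): fault-free M1=0, M2=1, M3=1, M4=1 → 1; observed 1. Eliminates M2 stuck-at-0, M3 stuck-at-0, M4 stuck-at-0.
Only M1 stuck-at-1 is consistent with every test.

M1 stuck-at-1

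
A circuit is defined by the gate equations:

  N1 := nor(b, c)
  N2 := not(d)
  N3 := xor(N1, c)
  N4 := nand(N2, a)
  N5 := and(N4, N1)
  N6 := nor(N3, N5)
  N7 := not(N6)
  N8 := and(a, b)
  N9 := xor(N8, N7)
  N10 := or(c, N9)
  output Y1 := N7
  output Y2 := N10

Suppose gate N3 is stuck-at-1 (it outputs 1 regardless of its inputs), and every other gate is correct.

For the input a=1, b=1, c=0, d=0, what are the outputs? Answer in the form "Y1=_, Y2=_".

Propagate with N3 forced: N1=0, N2=1, N3=1 [stuck-at-1], N4=0, N5=0, N6=0, N7=1, N8=1, N9=0, N10=0.
So the outputs are Y1=1, Y2=0. (Without the fault they would be Y1=0, Y2=1.)

Y1=1, Y2=0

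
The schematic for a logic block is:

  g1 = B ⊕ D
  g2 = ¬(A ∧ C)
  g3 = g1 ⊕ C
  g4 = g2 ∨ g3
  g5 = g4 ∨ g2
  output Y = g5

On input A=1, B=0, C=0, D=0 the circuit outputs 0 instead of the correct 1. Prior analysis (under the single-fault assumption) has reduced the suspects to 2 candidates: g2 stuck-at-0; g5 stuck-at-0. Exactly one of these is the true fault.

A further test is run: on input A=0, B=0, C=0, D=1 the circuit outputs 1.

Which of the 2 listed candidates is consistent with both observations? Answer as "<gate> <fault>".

g2 stuck-at-0

Evaluate each candidate on input A=0, B=0, C=0, D=1:
  g2 stuck-at-0: g1=1, g2=0 [stuck-at-0], g3=1, g4=1, g5=1 → 1 — matches
  g5 stuck-at-0: g1=1, g2=1, g3=1, g4=1, g5=0 [stuck-at-0] → 0 — eliminated
Only g2 stuck-at-0 reproduces the observed 1.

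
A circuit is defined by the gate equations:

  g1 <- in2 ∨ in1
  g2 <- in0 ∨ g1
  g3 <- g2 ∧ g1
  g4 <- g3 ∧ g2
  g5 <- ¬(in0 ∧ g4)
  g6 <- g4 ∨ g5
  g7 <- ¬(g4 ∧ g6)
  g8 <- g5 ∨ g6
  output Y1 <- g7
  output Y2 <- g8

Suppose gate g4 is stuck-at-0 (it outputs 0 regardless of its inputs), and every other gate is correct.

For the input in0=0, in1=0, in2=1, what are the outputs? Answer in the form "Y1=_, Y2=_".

Propagate with g4 forced: g1=1, g2=1, g3=1, g4=0 [stuck-at-0], g5=1, g6=1, g7=1, g8=1.
So the outputs are Y1=1, Y2=1. (Without the fault they would be Y1=0, Y2=1.)

Y1=1, Y2=1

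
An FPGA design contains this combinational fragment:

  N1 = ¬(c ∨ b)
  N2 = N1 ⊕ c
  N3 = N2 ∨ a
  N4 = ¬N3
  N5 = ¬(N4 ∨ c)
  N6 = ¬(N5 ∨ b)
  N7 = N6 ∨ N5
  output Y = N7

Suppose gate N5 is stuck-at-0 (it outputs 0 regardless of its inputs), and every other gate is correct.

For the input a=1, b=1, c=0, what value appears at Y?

0

Propagate with N5 forced: N1=0, N2=0, N3=1, N4=0, N5=0 [stuck-at-0], N6=0, N7=0.
So Y = 0. (Without the fault it would be 1.)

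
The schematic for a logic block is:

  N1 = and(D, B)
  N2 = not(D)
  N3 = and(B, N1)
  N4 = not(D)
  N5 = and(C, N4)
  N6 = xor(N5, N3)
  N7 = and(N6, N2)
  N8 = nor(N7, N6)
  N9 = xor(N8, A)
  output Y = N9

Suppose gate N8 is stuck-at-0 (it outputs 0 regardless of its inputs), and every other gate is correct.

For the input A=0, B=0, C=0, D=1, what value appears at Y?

Propagate with N8 forced: N1=0, N2=0, N3=0, N4=0, N5=0, N6=0, N7=0, N8=0 [stuck-at-0], N9=0.
So Y = 0. (Without the fault it would be 1.)

0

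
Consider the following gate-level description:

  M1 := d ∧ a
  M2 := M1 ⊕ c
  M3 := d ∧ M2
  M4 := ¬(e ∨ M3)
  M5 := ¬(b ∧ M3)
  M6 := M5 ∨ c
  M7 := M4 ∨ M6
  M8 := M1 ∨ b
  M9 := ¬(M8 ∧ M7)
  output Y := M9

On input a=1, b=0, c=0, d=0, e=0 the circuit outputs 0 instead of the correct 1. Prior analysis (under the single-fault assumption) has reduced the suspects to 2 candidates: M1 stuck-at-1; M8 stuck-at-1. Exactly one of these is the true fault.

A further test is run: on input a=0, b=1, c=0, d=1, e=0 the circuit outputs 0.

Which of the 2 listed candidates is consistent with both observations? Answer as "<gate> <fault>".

Evaluate each candidate on input a=0, b=1, c=0, d=1, e=0:
  M1 stuck-at-1: M1=1 [stuck-at-1], M2=1, M3=1, M4=0, M5=0, M6=0, M7=0, M8=1, M9=1 → 1 — eliminated
  M8 stuck-at-1: M1=0, M2=0, M3=0, M4=1, M5=1, M6=1, M7=1, M8=1 [stuck-at-1], M9=0 → 0 — matches
Only M8 stuck-at-1 reproduces the observed 0.

M8 stuck-at-1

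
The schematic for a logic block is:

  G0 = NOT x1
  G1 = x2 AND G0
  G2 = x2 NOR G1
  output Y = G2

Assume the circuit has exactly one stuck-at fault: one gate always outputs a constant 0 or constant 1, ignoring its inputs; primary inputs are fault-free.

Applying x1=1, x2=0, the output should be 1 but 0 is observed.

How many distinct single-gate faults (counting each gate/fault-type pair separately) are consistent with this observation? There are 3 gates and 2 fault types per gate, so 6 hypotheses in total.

Fault-free: G0=0, G1=0, G2=1 → 1. Observed 0.
  G0 stuck-at-0: output 1 ✗
  G0 stuck-at-1: output 1 ✗
  G1 stuck-at-0: output 1 ✗
  G1 stuck-at-1: output 0 ✓
  G2 stuck-at-0: output 0 ✓
  G2 stuck-at-1: output 1 ✗
Consistent faults: {G1 stuck-at-1, G2 stuck-at-0} — 2 in all.

2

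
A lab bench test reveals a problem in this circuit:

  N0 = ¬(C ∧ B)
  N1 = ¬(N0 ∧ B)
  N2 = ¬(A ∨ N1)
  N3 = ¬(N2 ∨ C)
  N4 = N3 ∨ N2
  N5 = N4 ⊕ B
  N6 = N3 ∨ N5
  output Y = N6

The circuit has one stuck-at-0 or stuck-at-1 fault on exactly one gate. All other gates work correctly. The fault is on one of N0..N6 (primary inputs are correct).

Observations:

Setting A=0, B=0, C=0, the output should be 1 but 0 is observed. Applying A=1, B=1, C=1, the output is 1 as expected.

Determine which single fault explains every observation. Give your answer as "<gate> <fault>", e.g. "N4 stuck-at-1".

Fault-free values for test 1 (A=0, B=0, C=0): N0=1, N1=1, N2=0, N3=1, N4=1, N5=1, N6=1, giving Y=1. Observed 0.
Test 1: faults giving observed 0 are {N3 stuck-at-0, N6 stuck-at-0}.
Test 2 (A=1, B=1, C=1): fault-free N0=0, N1=1, N2=0, N3=0, N4=0, N5=1, N6=1 → 1; observed 1. Eliminates N6 stuck-at-0.
Only N3 stuck-at-0 is consistent with every test.

N3 stuck-at-0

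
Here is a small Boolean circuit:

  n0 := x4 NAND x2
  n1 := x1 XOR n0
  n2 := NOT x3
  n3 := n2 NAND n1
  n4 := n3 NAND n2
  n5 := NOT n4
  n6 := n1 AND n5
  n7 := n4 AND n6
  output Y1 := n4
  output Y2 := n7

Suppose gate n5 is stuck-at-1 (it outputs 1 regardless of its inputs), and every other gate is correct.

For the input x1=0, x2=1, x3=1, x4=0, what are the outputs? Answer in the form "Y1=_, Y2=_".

Y1=1, Y2=1

Propagate with n5 forced: n0=1, n1=1, n2=0, n3=1, n4=1, n5=1 [stuck-at-1], n6=1, n7=1.
So the outputs are Y1=1, Y2=1. (Without the fault they would be Y1=1, Y2=0.)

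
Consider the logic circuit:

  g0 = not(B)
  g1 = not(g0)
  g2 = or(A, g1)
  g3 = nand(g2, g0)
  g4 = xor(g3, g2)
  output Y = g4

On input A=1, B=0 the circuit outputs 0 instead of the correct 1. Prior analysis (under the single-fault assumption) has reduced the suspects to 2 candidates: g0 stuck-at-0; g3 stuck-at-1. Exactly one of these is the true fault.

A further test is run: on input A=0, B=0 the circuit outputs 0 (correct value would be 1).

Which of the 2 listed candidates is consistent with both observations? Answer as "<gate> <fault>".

Evaluate each candidate on input A=0, B=0:
  g0 stuck-at-0: g0=0 [stuck-at-0], g1=1, g2=1, g3=1, g4=0 → 0 — matches
  g3 stuck-at-1: g0=1, g1=0, g2=0, g3=1 [stuck-at-1], g4=1 → 1 — eliminated
Only g0 stuck-at-0 reproduces the observed 0.

g0 stuck-at-0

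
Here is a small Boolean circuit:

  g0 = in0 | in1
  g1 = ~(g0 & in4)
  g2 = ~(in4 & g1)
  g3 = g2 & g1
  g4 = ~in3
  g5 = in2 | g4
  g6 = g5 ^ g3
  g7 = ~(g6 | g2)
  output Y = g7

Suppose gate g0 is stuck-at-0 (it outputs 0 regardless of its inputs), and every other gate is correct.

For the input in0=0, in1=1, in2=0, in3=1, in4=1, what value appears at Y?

Propagate with g0 forced: g0=0 [stuck-at-0], g1=1, g2=0, g3=0, g4=0, g5=0, g6=0, g7=1.
So Y = 1. (Without the fault it would be 0.)

1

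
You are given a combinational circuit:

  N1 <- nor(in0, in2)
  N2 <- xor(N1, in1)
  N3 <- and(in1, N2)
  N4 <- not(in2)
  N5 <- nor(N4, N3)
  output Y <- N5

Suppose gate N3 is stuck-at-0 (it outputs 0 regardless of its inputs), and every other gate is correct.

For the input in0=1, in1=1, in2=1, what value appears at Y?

Propagate with N3 forced: N1=0, N2=1, N3=0 [stuck-at-0], N4=0, N5=1.
So Y = 1. (Without the fault it would be 0.)

1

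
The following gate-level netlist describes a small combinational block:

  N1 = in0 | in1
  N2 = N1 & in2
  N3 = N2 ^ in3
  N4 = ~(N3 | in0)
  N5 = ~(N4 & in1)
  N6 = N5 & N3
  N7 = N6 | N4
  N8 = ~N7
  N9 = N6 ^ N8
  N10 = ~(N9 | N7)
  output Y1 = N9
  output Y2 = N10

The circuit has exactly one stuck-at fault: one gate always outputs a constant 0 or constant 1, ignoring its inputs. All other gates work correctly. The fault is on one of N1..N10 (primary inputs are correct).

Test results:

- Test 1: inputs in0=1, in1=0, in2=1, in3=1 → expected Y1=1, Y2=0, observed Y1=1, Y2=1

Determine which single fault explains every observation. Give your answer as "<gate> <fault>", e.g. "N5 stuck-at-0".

Fault-free values for test 1 (in0=1, in1=0, in2=1, in3=1): N1=1, N2=1, N3=0, N4=0, N5=1, N6=0, N7=0, N8=1, N9=1, N10=0, giving Y1=1, Y2=0. Observed Y1=1, Y2=1.
Test 1: faults giving observed Y1=1, Y2=1 are {N10 stuck-at-1}.
Only N10 stuck-at-1 is consistent with every test.

N10 stuck-at-1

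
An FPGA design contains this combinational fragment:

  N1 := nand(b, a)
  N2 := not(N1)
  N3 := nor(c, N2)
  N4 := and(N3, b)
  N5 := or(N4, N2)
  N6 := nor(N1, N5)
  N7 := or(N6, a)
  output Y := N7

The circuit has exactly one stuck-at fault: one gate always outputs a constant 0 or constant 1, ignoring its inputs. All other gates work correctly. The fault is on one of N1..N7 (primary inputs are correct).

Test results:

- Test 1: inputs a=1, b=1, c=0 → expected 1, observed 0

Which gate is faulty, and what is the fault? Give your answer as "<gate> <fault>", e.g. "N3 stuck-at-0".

Fault-free values for test 1 (a=1, b=1, c=0): N1=0, N2=1, N3=0, N4=0, N5=1, N6=0, N7=1, giving Y=1. Observed 0.
Test 1: faults giving observed 0 are {N7 stuck-at-0}.
Only N7 stuck-at-0 is consistent with every test.

N7 stuck-at-0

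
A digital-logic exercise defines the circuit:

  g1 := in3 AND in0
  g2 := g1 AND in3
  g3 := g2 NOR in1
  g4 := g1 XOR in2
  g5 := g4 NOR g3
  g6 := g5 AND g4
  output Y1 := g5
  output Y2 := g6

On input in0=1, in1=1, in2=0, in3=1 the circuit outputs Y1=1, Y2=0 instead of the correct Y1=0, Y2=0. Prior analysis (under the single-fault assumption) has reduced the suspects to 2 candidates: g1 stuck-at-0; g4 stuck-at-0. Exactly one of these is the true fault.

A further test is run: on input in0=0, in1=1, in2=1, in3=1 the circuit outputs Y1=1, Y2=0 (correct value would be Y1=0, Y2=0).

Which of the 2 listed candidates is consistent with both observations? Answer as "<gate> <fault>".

g4 stuck-at-0

Evaluate each candidate on input in0=0, in1=1, in2=1, in3=1:
  g1 stuck-at-0: g1=0 [stuck-at-0], g2=0, g3=0, g4=1, g5=0, g6=0 → Y1=0, Y2=0 — eliminated
  g4 stuck-at-0: g1=0, g2=0, g3=0, g4=0 [stuck-at-0], g5=1, g6=0 → Y1=1, Y2=0 — matches
Only g4 stuck-at-0 reproduces the observed Y1=1, Y2=0.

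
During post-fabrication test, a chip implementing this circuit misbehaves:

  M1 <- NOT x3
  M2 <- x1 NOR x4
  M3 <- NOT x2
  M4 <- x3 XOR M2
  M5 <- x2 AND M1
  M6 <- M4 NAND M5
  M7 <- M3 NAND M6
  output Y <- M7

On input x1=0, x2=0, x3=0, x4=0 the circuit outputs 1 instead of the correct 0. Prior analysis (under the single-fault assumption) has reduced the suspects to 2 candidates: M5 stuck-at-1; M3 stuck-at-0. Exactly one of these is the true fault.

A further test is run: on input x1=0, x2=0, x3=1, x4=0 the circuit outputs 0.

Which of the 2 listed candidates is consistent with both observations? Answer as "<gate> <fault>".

Evaluate each candidate on input x1=0, x2=0, x3=1, x4=0:
  M5 stuck-at-1: M1=0, M2=1, M3=1, M4=0, M5=1 [stuck-at-1], M6=1, M7=0 → 0 — matches
  M3 stuck-at-0: M1=0, M2=1, M3=0 [stuck-at-0], M4=0, M5=0, M6=1, M7=1 → 1 — eliminated
Only M5 stuck-at-1 reproduces the observed 0.

M5 stuck-at-1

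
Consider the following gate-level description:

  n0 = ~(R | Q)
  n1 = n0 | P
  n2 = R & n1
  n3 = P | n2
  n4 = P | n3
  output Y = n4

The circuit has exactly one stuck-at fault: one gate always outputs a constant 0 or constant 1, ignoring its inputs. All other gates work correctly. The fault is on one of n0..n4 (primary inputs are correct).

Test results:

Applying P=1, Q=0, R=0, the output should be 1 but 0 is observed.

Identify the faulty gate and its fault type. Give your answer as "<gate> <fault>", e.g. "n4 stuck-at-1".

n4 stuck-at-0

Fault-free values for test 1 (P=1, Q=0, R=0): n0=1, n1=1, n2=0, n3=1, n4=1, giving Y=1. Observed 0.
Test 1: faults giving observed 0 are {n4 stuck-at-0}.
Only n4 stuck-at-0 is consistent with every test.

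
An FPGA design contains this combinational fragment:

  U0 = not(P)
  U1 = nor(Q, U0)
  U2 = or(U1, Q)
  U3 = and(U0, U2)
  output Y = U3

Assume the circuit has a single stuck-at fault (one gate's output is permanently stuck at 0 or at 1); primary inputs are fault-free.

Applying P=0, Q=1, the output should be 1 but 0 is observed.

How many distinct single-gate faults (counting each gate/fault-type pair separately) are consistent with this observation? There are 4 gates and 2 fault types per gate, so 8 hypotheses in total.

Fault-free: U0=1, U1=0, U2=1, U3=1 → 1. Observed 0.
  U0 stuck-at-0: output 0 ✓
  U0 stuck-at-1: output 1 ✗
  U1 stuck-at-0: output 1 ✗
  U1 stuck-at-1: output 1 ✗
  U2 stuck-at-0: output 0 ✓
  U2 stuck-at-1: output 1 ✗
  U3 stuck-at-0: output 0 ✓
  U3 stuck-at-1: output 1 ✗
Consistent faults: {U0 stuck-at-0, U2 stuck-at-0, U3 stuck-at-0} — 3 in all.

3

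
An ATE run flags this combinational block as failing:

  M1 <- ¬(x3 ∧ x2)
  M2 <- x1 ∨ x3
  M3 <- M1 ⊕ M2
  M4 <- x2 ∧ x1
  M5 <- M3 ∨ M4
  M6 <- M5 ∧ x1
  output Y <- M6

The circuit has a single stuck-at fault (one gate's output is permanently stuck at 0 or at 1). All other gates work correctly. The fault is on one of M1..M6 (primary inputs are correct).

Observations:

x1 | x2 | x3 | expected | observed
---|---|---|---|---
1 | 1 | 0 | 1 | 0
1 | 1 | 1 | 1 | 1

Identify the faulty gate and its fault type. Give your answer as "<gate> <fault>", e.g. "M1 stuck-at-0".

M4 stuck-at-0

Fault-free values for test 1 (x1=1, x2=1, x3=0): M1=1, M2=1, M3=0, M4=1, M5=1, M6=1, giving Y=1. Observed 0.
Test 1: faults giving observed 0 are {M4 stuck-at-0, M5 stuck-at-0, M6 stuck-at-0}.
Test 2 (x1=1, x2=1, x3=1): fault-free M1=0, M2=1, M3=1, M4=1, M5=1, M6=1 → 1; observed 1. Eliminates M5 stuck-at-0, M6 stuck-at-0.
Only M4 stuck-at-0 is consistent with every test.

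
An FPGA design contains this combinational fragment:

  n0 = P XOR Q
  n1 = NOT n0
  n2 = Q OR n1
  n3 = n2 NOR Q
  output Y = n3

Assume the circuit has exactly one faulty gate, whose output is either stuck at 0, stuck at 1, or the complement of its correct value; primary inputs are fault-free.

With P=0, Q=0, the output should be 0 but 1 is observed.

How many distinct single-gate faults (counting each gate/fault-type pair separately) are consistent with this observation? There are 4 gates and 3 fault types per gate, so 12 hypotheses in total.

Fault-free: n0=0, n1=1, n2=1, n3=0 → 0. Observed 1.
  n0 stuck-at-0: output 0 ✗
  n0 stuck-at-1: output 1 ✓
  n0 inverted output: output 1 ✓
  n1 stuck-at-0: output 1 ✓
  n1 stuck-at-1: output 0 ✗
  n1 inverted output: output 1 ✓
  n2 stuck-at-0: output 1 ✓
  n2 stuck-at-1: output 0 ✗
  n2 inverted output: output 1 ✓
  n3 stuck-at-0: output 0 ✗
  n3 stuck-at-1: output 1 ✓
  n3 inverted output: output 1 ✓
Consistent faults: {n0 stuck-at-1, n0 inverted output, n1 stuck-at-0, n1 inverted output, n2 stuck-at-0, n2 inverted output, n3 stuck-at-1, n3 inverted output} — 8 in all.

8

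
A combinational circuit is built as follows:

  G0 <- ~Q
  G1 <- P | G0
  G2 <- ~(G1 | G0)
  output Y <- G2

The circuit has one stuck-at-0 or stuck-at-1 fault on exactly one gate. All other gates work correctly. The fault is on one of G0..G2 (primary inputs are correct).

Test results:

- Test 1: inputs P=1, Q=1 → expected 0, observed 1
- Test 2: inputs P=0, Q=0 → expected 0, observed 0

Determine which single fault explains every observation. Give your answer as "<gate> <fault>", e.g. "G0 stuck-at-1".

G1 stuck-at-0

Fault-free values for test 1 (P=1, Q=1): G0=0, G1=1, G2=0, giving Y=0. Observed 1.
Test 1: faults giving observed 1 are {G1 stuck-at-0, G2 stuck-at-1}.
Test 2 (P=0, Q=0): fault-free G0=1, G1=1, G2=0 → 0; observed 0. Eliminates G2 stuck-at-1.
Only G1 stuck-at-0 is consistent with every test.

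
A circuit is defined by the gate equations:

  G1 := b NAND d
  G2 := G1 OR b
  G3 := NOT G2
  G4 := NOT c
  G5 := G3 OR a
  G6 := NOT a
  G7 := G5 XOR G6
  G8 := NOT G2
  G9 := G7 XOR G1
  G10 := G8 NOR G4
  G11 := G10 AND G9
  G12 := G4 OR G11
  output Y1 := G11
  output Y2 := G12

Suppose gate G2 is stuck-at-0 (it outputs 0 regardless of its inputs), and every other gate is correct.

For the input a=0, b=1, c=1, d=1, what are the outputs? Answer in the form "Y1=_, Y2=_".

Y1=0, Y2=0

Propagate with G2 forced: G1=0, G2=0 [stuck-at-0], G3=1, G4=0, G5=1, G6=1, G7=0, G8=1, G9=0, G10=0, G11=0, G12=0.
So the outputs are Y1=0, Y2=0. (Without the fault they would be Y1=1, Y2=1.)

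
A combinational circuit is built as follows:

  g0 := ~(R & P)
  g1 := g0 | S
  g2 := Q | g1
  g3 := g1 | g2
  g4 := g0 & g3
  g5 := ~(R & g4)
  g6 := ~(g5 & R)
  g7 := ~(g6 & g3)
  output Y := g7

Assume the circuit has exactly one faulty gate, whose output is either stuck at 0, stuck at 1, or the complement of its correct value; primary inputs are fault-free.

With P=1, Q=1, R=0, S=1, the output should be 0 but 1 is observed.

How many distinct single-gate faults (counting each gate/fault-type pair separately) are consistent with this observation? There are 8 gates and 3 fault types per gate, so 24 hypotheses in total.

6

Fault-free: g0=1, g1=1, g2=1, g3=1, g4=1, g5=1, g6=1, g7=0 → 0. Observed 1.
  g0: none of the 3 fault types match ✗
  g1: none of the 3 fault types match ✗
  g2: none of the 3 fault types match ✗
  g3: stuck-at-0, inverted output ✓; others ✗
  g4: none of the 3 fault types match ✗
  g5: none of the 3 fault types match ✗
  g6: stuck-at-0, inverted output ✓; others ✗
  g7: stuck-at-1, inverted output ✓; others ✗
Consistent faults: {g3 stuck-at-0, g3 inverted output, g6 stuck-at-0, g6 inverted output, g7 stuck-at-1, g7 inverted output} — 6 in all.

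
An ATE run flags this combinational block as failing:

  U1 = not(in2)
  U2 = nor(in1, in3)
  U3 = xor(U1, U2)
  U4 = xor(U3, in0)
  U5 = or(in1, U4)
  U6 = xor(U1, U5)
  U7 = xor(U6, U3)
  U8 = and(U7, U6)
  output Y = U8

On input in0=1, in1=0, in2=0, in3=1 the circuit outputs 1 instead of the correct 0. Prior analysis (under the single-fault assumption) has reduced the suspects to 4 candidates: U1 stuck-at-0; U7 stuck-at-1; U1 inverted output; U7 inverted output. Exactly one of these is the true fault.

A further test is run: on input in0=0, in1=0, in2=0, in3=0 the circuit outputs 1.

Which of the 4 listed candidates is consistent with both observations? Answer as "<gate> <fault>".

U7 stuck-at-1

Evaluate each candidate on input in0=0, in1=0, in2=0, in3=0:
  U1 stuck-at-0: U1=0 [stuck-at-0], U2=1, U3=1, U4=1, U5=1, U6=1, U7=0, U8=0 → 0 — eliminated
  U7 stuck-at-1: U1=1, U2=1, U3=0, U4=0, U5=0, U6=1, U7=1 [stuck-at-1], U8=1 → 1 — matches
  U1 inverted output: U1=0 [inverted output], U2=1, U3=1, U4=1, U5=1, U6=1, U7=0, U8=0 → 0 — eliminated
  U7 inverted output: U1=1, U2=1, U3=0, U4=0, U5=0, U6=1, U7=0 [inverted output], U8=0 → 0 — eliminated
Only U7 stuck-at-1 reproduces the observed 1.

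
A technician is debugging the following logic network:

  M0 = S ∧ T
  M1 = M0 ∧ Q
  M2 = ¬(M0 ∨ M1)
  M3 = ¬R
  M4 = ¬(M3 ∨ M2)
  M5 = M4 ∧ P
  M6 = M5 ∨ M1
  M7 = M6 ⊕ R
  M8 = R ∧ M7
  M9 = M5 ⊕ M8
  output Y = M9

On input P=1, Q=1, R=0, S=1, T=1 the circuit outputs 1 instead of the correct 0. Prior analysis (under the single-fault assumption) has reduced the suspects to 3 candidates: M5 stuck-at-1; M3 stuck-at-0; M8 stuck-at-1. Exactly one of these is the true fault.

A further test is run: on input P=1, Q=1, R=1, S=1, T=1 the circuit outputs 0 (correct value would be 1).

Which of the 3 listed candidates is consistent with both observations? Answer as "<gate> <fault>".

M8 stuck-at-1

Evaluate each candidate on input P=1, Q=1, R=1, S=1, T=1:
  M5 stuck-at-1: M0=1, M1=1, M2=0, M3=0, M4=1, M5=1 [stuck-at-1], M6=1, M7=0, M8=0, M9=1 → 1 — eliminated
  M3 stuck-at-0: M0=1, M1=1, M2=0, M3=0 [stuck-at-0], M4=1, M5=1, M6=1, M7=0, M8=0, M9=1 → 1 — eliminated
  M8 stuck-at-1: M0=1, M1=1, M2=0, M3=0, M4=1, M5=1, M6=1, M7=0, M8=1 [stuck-at-1], M9=0 → 0 — matches
Only M8 stuck-at-1 reproduces the observed 0.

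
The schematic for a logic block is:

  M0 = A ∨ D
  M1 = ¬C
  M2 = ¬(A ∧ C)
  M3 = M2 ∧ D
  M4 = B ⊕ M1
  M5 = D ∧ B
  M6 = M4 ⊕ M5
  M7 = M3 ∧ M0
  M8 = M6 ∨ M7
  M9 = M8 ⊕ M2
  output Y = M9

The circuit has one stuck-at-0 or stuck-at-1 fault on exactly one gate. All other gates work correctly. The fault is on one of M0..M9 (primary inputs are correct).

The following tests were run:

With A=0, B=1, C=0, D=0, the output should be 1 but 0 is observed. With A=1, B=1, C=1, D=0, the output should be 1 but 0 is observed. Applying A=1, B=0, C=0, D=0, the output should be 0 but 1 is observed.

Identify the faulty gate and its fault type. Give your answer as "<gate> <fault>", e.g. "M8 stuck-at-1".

M5 stuck-at-1

Fault-free values for test 1 (A=0, B=1, C=0, D=0): M0=0, M1=1, M2=1, M3=0, M4=0, M5=0, M6=0, M7=0, M8=0, M9=1, giving Y=1. Observed 0.
Test 1: faults giving observed 0 are {M1 stuck-at-0, M2 stuck-at-0, M4 stuck-at-1, M5 stuck-at-1, M6 stuck-at-1, M7 stuck-at-1, M8 stuck-at-1, M9 stuck-at-0}.
Test 2 (A=1, B=1, C=1, D=0): fault-free M0=1, M1=0, M2=0, M3=0, M4=1, M5=0, M6=1, M7=0, M8=1, M9=1 → 1; observed 0. Eliminates M1 stuck-at-0, M2 stuck-at-0, M4 stuck-at-1, M6 stuck-at-1, M7 stuck-at-1, M8 stuck-at-1.
Test 3 (A=1, B=0, C=0, D=0): fault-free M0=1, M1=1, M2=1, M3=0, M4=1, M5=0, M6=1, M7=0, M8=1, M9=0 → 0; observed 1. Eliminates M9 stuck-at-0.
Only M5 stuck-at-1 is consistent with every test.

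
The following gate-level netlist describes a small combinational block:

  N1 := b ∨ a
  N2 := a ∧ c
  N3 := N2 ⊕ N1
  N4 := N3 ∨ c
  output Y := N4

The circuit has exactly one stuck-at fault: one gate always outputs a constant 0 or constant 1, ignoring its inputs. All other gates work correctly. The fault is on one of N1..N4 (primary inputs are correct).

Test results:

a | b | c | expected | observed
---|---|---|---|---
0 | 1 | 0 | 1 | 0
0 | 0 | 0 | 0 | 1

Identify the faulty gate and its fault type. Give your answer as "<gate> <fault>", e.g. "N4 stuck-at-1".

N2 stuck-at-1

Fault-free values for test 1 (a=0, b=1, c=0): N1=1, N2=0, N3=1, N4=1, giving Y=1. Observed 0.
Test 1: faults giving observed 0 are {N1 stuck-at-0, N2 stuck-at-1, N3 stuck-at-0, N4 stuck-at-0}.
Test 2 (a=0, b=0, c=0): fault-free N1=0, N2=0, N3=0, N4=0 → 0; observed 1. Eliminates N1 stuck-at-0, N3 stuck-at-0, N4 stuck-at-0.
Only N2 stuck-at-1 is consistent with every test.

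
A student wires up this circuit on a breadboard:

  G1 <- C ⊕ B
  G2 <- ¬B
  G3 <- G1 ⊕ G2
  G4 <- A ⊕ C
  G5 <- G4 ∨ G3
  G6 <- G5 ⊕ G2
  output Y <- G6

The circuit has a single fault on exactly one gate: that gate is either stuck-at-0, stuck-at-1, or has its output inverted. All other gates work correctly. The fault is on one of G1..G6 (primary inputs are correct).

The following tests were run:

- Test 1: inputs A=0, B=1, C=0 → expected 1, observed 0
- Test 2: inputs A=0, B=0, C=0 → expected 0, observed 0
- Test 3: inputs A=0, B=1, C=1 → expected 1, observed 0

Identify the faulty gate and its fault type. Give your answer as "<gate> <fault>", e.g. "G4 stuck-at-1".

Fault-free values for test 1 (A=0, B=1, C=0): G1=1, G2=0, G3=1, G4=0, G5=1, G6=1, giving Y=1. Observed 0.
Test 1: faults giving observed 0 are {G1 stuck-at-0, G1 inverted output, G3 stuck-at-0, G3 inverted output, G5 stuck-at-0, G5 inverted output, G6 stuck-at-0, G6 inverted output}.
Test 2 (A=0, B=0, C=0): fault-free G1=0, G2=1, G3=1, G4=0, G5=1, G6=0 → 0; observed 0. Eliminates G1 inverted output, G3 stuck-at-0, G3 inverted output, G5 stuck-at-0, G5 inverted output, G6 inverted output.
Test 3 (A=0, B=1, C=1): fault-free G1=0, G2=0, G3=0, G4=1, G5=1, G6=1 → 1; observed 0. Eliminates G1 stuck-at-0.
Only G6 stuck-at-0 is consistent with every test.

G6 stuck-at-0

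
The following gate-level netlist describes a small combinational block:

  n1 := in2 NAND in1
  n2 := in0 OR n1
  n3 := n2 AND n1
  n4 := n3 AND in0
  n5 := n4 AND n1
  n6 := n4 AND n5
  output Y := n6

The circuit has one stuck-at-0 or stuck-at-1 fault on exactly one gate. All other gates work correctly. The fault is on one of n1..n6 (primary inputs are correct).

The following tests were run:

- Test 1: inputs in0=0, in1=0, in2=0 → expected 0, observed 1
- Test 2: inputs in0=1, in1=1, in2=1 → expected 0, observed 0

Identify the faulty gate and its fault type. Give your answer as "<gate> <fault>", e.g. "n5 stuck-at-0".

Fault-free values for test 1 (in0=0, in1=0, in2=0): n1=1, n2=1, n3=1, n4=0, n5=0, n6=0, giving Y=0. Observed 1.
Test 1: faults giving observed 1 are {n4 stuck-at-1, n6 stuck-at-1}.
Test 2 (in0=1, in1=1, in2=1): fault-free n1=0, n2=1, n3=0, n4=0, n5=0, n6=0 → 0; observed 0. Eliminates n6 stuck-at-1.
Only n4 stuck-at-1 is consistent with every test.

n4 stuck-at-1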